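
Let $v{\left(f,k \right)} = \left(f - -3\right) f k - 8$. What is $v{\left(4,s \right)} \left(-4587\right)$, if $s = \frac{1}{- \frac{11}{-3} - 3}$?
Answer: $-155958$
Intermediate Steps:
$s = \frac{3}{2}$ ($s = \frac{1}{\left(-11\right) \left(- \frac{1}{3}\right) - 3} = \frac{1}{\frac{11}{3} - 3} = \frac{1}{\frac{2}{3}} = \frac{3}{2} \approx 1.5$)
$v{\left(f,k \right)} = -8 + f k \left(3 + f\right)$ ($v{\left(f,k \right)} = \left(f + 3\right) f k - 8 = \left(3 + f\right) f k - 8 = f \left(3 + f\right) k - 8 = f k \left(3 + f\right) - 8 = -8 + f k \left(3 + f\right)$)
$v{\left(4,s \right)} \left(-4587\right) = \left(-8 + \frac{3 \cdot 4^{2}}{2} + 3 \cdot 4 \cdot \frac{3}{2}\right) \left(-4587\right) = \left(-8 + \frac{3}{2} \cdot 16 + 18\right) \left(-4587\right) = \left(-8 + 24 + 18\right) \left(-4587\right) = 34 \left(-4587\right) = -155958$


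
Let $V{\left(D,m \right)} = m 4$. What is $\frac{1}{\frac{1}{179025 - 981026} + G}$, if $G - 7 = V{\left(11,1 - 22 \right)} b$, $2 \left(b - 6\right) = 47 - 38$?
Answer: $- \frac{802001}{701750876} \approx -0.0011429$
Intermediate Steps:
$V{\left(D,m \right)} = 4 m$
$b = \frac{21}{2}$ ($b = 6 + \frac{47 - 38}{2} = 6 + \frac{1}{2} \cdot 9 = 6 + \frac{9}{2} = \frac{21}{2} \approx 10.5$)
$G = -875$ ($G = 7 + 4 \left(1 - 22\right) \frac{21}{2} = 7 + 4 \left(-21\right) \frac{21}{2} = 7 - 882 = -875$)
$\frac{1}{\frac{1}{179025 - 981026} + G} = \frac{1}{\frac{1}{179025 - 981026} - 875} = \frac{1}{\frac{1}{-802001} - 875} = \frac{1}{- \frac{1}{802001} - 875} = \frac{1}{- \frac{701750876}{802001}} = - \frac{802001}{701750876}$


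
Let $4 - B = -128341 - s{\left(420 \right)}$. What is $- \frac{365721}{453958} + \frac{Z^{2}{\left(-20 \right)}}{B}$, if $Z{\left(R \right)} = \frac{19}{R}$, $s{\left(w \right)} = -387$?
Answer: $- \frac{9359303604181}{11617511552800} \approx -0.80562$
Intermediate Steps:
$B = 127958$ ($B = 4 - \left(-128341 - -387\right) = 4 - \left(-128341 + 387\right) = 4 - -127954 = 4 + 127954 = 127958$)
$- \frac{365721}{453958} + \frac{Z^{2}{\left(-20 \right)}}{B} = - \frac{365721}{453958} + \frac{\left(\frac{19}{-20}\right)^{2}}{127958} = \left(-365721\right) \frac{1}{453958} + \left(19 \left(- \frac{1}{20}\right)\right)^{2} \cdot \frac{1}{127958} = - \frac{365721}{453958} + \left(- \frac{19}{20}\right)^{2} \cdot \frac{1}{127958} = - \frac{365721}{453958} + \frac{361}{400} \cdot \frac{1}{127958} = - \frac{365721}{453958} + \frac{361}{51183200} = - \frac{9359303604181}{11617511552800}$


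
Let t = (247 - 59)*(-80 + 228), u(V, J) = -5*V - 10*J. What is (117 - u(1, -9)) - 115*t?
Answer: -3199728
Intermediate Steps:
u(V, J) = -10*J - 5*V
t = 27824 (t = 188*148 = 27824)
(117 - u(1, -9)) - 115*t = (117 - (-10*(-9) - 5*1)) - 115*27824 = (117 - (90 - 5)) - 3199760 = (117 - 1*85) - 3199760 = (117 - 85) - 3199760 = 32 - 3199760 = -3199728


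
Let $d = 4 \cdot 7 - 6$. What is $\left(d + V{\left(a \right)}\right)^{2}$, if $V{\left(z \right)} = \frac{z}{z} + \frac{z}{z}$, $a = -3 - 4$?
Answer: $576$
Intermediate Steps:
$d = 22$ ($d = 28 - 6 = 22$)
$a = -7$ ($a = -3 - 4 = -7$)
$V{\left(z \right)} = 2$ ($V{\left(z \right)} = 1 + 1 = 2$)
$\left(d + V{\left(a \right)}\right)^{2} = \left(22 + 2\right)^{2} = 24^{2} = 576$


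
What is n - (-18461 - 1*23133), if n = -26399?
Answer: 15195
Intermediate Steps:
n - (-18461 - 1*23133) = -26399 - (-18461 - 1*23133) = -26399 - (-18461 - 23133) = -26399 - 1*(-41594) = -26399 + 41594 = 15195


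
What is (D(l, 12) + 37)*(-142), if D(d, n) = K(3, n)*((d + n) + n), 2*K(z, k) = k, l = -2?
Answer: -23998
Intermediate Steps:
K(z, k) = k/2
D(d, n) = n*(d + 2*n)/2 (D(d, n) = (n/2)*((d + n) + n) = (n/2)*(d + 2*n) = n*(d + 2*n)/2)
(D(l, 12) + 37)*(-142) = ((½)*12*(-2 + 2*12) + 37)*(-142) = ((½)*12*(-2 + 24) + 37)*(-142) = ((½)*12*22 + 37)*(-142) = (132 + 37)*(-142) = 169*(-142) = -23998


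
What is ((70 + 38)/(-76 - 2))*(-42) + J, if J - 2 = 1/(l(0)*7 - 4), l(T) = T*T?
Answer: 3115/52 ≈ 59.904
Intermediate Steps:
l(T) = T**2
J = 7/4 (J = 2 + 1/(0**2*7 - 4) = 2 + 1/(0*7 - 4) = 2 + 1/(0 - 4) = 2 + 1/(-4) = 2 - 1/4 = 7/4 ≈ 1.7500)
((70 + 38)/(-76 - 2))*(-42) + J = ((70 + 38)/(-76 - 2))*(-42) + 7/4 = (108/(-78))*(-42) + 7/4 = (108*(-1/78))*(-42) + 7/4 = -18/13*(-42) + 7/4 = 756/13 + 7/4 = 3115/52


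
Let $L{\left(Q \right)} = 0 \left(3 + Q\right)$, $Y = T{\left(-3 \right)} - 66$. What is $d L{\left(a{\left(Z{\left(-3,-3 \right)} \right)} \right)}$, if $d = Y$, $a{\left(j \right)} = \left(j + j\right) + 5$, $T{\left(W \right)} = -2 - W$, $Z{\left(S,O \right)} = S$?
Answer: $0$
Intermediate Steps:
$a{\left(j \right)} = 5 + 2 j$ ($a{\left(j \right)} = 2 j + 5 = 5 + 2 j$)
$Y = -65$ ($Y = \left(-2 - -3\right) - 66 = \left(-2 + 3\right) - 66 = 1 - 66 = -65$)
$L{\left(Q \right)} = 0$
$d = -65$
$d L{\left(a{\left(Z{\left(-3,-3 \right)} \right)} \right)} = \left(-65\right) 0 = 0$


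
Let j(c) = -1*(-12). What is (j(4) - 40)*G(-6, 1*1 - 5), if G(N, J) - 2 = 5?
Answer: -196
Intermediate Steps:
j(c) = 12
G(N, J) = 7 (G(N, J) = 2 + 5 = 7)
(j(4) - 40)*G(-6, 1*1 - 5) = (12 - 40)*7 = -28*7 = -196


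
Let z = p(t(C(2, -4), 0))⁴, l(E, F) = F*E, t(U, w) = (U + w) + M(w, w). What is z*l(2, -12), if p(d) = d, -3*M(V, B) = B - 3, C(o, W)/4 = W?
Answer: -1215000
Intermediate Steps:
C(o, W) = 4*W
M(V, B) = 1 - B/3 (M(V, B) = -(B - 3)/3 = -(-3 + B)/3 = 1 - B/3)
t(U, w) = 1 + U + 2*w/3 (t(U, w) = (U + w) + (1 - w/3) = 1 + U + 2*w/3)
l(E, F) = E*F
z = 50625 (z = (1 + 4*(-4) + (⅔)*0)⁴ = (1 - 16 + 0)⁴ = (-15)⁴ = 50625)
z*l(2, -12) = 50625*(2*(-12)) = 50625*(-24) = -1215000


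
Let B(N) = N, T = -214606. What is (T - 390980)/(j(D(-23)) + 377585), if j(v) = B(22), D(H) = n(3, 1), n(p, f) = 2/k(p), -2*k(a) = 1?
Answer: -201862/125869 ≈ -1.6037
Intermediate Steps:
k(a) = -½ (k(a) = -½*1 = -½)
n(p, f) = -4 (n(p, f) = 2/(-½) = 2*(-2) = -4)
D(H) = -4
j(v) = 22
(T - 390980)/(j(D(-23)) + 377585) = (-214606 - 390980)/(22 + 377585) = -605586/377607 = -605586*1/377607 = -201862/125869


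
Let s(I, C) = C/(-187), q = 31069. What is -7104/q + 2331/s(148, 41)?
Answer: -13543175157/1273829 ≈ -10632.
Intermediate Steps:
s(I, C) = -C/187 (s(I, C) = C*(-1/187) = -C/187)
-7104/q + 2331/s(148, 41) = -7104/31069 + 2331/((-1/187*41)) = -7104*1/31069 + 2331/(-41/187) = -7104/31069 + 2331*(-187/41) = -7104/31069 - 435897/41 = -13543175157/1273829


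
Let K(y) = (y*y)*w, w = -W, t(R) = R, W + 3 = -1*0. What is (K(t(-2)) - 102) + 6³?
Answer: 126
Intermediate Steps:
W = -3 (W = -3 - 1*0 = -3 + 0 = -3)
w = 3 (w = -1*(-3) = 3)
K(y) = 3*y² (K(y) = (y*y)*3 = y²*3 = 3*y²)
(K(t(-2)) - 102) + 6³ = (3*(-2)² - 102) + 6³ = (3*4 - 102) + 216 = (12 - 102) + 216 = -90 + 216 = 126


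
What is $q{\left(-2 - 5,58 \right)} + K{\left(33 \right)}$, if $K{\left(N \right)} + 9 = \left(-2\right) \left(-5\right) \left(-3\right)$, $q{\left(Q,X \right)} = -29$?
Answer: $-68$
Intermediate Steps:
$K{\left(N \right)} = -39$ ($K{\left(N \right)} = -9 + \left(-2\right) \left(-5\right) \left(-3\right) = -9 + 10 \left(-3\right) = -9 - 30 = -39$)
$q{\left(-2 - 5,58 \right)} + K{\left(33 \right)} = -29 - 39 = -68$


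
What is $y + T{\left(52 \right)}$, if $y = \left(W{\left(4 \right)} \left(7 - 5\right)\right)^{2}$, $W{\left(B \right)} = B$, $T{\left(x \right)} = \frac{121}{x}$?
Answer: $\frac{3449}{52} \approx 66.327$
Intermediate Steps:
$y = 64$ ($y = \left(4 \left(7 - 5\right)\right)^{2} = \left(4 \cdot 2\right)^{2} = 8^{2} = 64$)
$y + T{\left(52 \right)} = 64 + \frac{121}{52} = \frac{3449}{52}$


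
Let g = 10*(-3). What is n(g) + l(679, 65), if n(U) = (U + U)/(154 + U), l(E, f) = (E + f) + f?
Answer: 25064/31 ≈ 808.52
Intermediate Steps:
l(E, f) = E + 2*f
g = -30
n(U) = 2*U/(154 + U) (n(U) = (2*U)/(154 + U) = 2*U/(154 + U))
n(g) + l(679, 65) = 2*(-30)/(154 - 30) + (679 + 2*65) = 2*(-30)/124 + (679 + 130) = 2*(-30)*(1/124) + 809 = -15/31 + 809 = 25064/31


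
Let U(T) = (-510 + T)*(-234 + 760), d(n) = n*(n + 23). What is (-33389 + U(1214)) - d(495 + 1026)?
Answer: -2011509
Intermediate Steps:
d(n) = n*(23 + n)
U(T) = -268260 + 526*T (U(T) = (-510 + T)*526 = -268260 + 526*T)
(-33389 + U(1214)) - d(495 + 1026) = (-33389 + (-268260 + 526*1214)) - (495 + 1026)*(23 + (495 + 1026)) = (-33389 + (-268260 + 638564)) - 1521*(23 + 1521) = (-33389 + 370304) - 1521*1544 = 336915 - 1*2348424 = 336915 - 2348424 = -2011509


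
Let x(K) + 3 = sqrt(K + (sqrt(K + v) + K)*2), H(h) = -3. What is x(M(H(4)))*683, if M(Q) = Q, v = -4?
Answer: -2049 + 683*sqrt(-9 + 2*I*sqrt(7)) ≈ -1469.4 + 2129.4*I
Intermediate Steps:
x(K) = -3 + sqrt(2*sqrt(-4 + K) + 3*K) (x(K) = -3 + sqrt(K + (sqrt(K - 4) + K)*2) = -3 + sqrt(K + (sqrt(-4 + K) + K)*2) = -3 + sqrt(K + (K + sqrt(-4 + K))*2) = -3 + sqrt(K + (2*K + 2*sqrt(-4 + K))) = -3 + sqrt(2*sqrt(-4 + K) + 3*K))
x(M(H(4)))*683 = (-3 + sqrt(2*sqrt(-4 - 3) + 3*(-3)))*683 = (-3 + sqrt(2*sqrt(-7) - 9))*683 = (-3 + sqrt(2*(I*sqrt(7)) - 9))*683 = (-3 + sqrt(2*I*sqrt(7) - 9))*683 = (-3 + sqrt(-9 + 2*I*sqrt(7)))*683 = -2049 + 683*sqrt(-9 + 2*I*sqrt(7))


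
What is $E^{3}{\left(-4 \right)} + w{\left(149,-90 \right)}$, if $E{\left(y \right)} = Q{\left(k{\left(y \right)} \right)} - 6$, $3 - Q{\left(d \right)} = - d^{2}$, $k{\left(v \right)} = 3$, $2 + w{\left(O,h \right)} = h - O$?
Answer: $-25$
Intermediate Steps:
$w{\left(O,h \right)} = -2 + h - O$ ($w{\left(O,h \right)} = -2 - \left(O - h\right) = -2 + h - O$)
$Q{\left(d \right)} = 3 + d^{2}$ ($Q{\left(d \right)} = 3 - - d^{2} = 3 + d^{2}$)
$E{\left(y \right)} = 6$ ($E{\left(y \right)} = \left(3 + 3^{2}\right) - 6 = \left(3 + 9\right) - 6 = 12 - 6 = 6$)
$E^{3}{\left(-4 \right)} + w{\left(149,-90 \right)} = 6^{3} - 241 = 216 - 241 = -25$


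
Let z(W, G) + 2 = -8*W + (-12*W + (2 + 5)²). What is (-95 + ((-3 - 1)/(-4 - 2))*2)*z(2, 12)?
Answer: -1967/3 ≈ -655.67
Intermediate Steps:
z(W, G) = 47 - 20*W (z(W, G) = -2 + (-8*W + (-12*W + (2 + 5)²)) = -2 + (-8*W + (-12*W + 7²)) = -2 + (-8*W + (-12*W + 49)) = -2 + (-8*W + (49 - 12*W)) = -2 + (49 - 20*W) = 47 - 20*W)
(-95 + ((-3 - 1)/(-4 - 2))*2)*z(2, 12) = (-95 + ((-3 - 1)/(-4 - 2))*2)*(47 - 20*2) = (-95 - 4/(-6)*2)*(47 - 40) = (-95 - 4*(-⅙)*2)*7 = (-95 + (⅔)*2)*7 = (-95 + 4/3)*7 = -281/3*7 = -1967/3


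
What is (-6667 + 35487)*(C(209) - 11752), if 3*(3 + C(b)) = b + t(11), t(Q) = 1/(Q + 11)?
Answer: -336770870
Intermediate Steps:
t(Q) = 1/(11 + Q)
C(b) = -197/66 + b/3 (C(b) = -3 + (b + 1/(11 + 11))/3 = -3 + (b + 1/22)/3 = -3 + (1/22 + b)/3 = -3 + (1/66 + b/3) = -197/66 + b/3)
(-6667 + 35487)*(C(209) - 11752) = (-6667 + 35487)*((-197/66 + (⅓)*209) - 11752) = 28820*((-197/66 + 209/3) - 11752) = 28820*(1467/22 - 11752) = 28820*(-257077/22) = -336770870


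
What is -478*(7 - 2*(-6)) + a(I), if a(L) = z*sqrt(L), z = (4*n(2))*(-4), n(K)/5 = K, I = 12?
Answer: -9082 - 320*sqrt(3) ≈ -9636.3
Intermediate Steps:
n(K) = 5*K
z = -160 (z = (4*(5*2))*(-4) = (4*10)*(-4) = 40*(-4) = -160)
a(L) = -160*sqrt(L)
-478*(7 - 2*(-6)) + a(I) = -478*(7 - 2*(-6)) - 320*sqrt(3) = -478*(7 + 12) - 320*sqrt(3) = -478*19 - 320*sqrt(3) = -9082 - 320*sqrt(3)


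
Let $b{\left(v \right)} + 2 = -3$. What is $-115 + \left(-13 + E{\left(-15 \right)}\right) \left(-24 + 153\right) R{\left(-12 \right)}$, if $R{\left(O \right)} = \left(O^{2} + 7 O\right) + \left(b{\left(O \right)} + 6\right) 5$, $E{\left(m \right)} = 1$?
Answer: $-100735$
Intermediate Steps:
$b{\left(v \right)} = -5$ ($b{\left(v \right)} = -2 - 3 = -5$)
$R{\left(O \right)} = 5 + O^{2} + 7 O$ ($R{\left(O \right)} = \left(O^{2} + 7 O\right) + \left(-5 + 6\right) 5 = \left(O^{2} + 7 O\right) + 1 \cdot 5 = \left(O^{2} + 7 O\right) + 5 = 5 + O^{2} + 7 O$)
$-115 + \left(-13 + E{\left(-15 \right)}\right) \left(-24 + 153\right) R{\left(-12 \right)} = -115 + \left(-13 + 1\right) \left(-24 + 153\right) \left(5 + \left(-12\right)^{2} + 7 \left(-12\right)\right) = -115 + \left(-12\right) 129 \left(5 + 144 - 84\right) = -115 - 100620 = -100735$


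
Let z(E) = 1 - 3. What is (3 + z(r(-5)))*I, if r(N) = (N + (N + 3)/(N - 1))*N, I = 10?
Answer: 10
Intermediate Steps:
r(N) = N*(N + (3 + N)/(-1 + N)) (r(N) = (N + (3 + N)/(-1 + N))*N = N*(N + (3 + N)/(-1 + N)))
z(E) = -2
(3 + z(r(-5)))*I = (3 - 2)*10 = 1*10 = 10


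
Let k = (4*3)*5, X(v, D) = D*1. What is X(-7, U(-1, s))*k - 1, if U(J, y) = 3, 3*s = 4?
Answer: 179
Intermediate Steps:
s = 4/3 (s = (⅓)*4 = 4/3 ≈ 1.3333)
X(v, D) = D
k = 60 (k = 12*5 = 60)
X(-7, U(-1, s))*k - 1 = 3*60 - 1 = 180 - 1 = 179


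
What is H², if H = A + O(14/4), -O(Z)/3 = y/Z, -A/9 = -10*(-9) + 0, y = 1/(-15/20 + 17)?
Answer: 135846793476/207025 ≈ 6.5619e+5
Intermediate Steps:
y = 4/65 (y = 1/(-15*1/20 + 17) = 1/(-¾ + 17) = 1/(65/4) = 4/65 ≈ 0.061538)
A = -810 (A = -9*(-10*(-9) + 0) = -9*(90 + 0) = -9*90 = -810)
O(Z) = -12/(65*Z)
H = -368574/455 (H = -810 - 12/(65*(14/4)) = -810 - 12/(65*(14*(¼))) = -810 - 12/(65*7/2) = -810 - 12/65*2/7 = -810 - 24/455 = -368574/455 ≈ -810.05)
H² = (-368574/455)² = 135846793476/207025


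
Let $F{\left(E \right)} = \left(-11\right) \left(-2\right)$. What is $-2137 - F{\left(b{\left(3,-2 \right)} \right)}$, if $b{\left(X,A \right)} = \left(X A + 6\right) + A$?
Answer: $-2159$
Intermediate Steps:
$b{\left(X,A \right)} = 6 + A + A X$ ($b{\left(X,A \right)} = \left(A X + 6\right) + A = \left(6 + A X\right) + A = 6 + A + A X$)
$F{\left(E \right)} = 22$
$-2137 - F{\left(b{\left(3,-2 \right)} \right)} = -2137 - 22 = -2159$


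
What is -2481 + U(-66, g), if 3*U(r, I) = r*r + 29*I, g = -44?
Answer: -4363/3 ≈ -1454.3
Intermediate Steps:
U(r, I) = r**2/3 + 29*I/3 (U(r, I) = (r*r + 29*I)/3 = (r**2 + 29*I)/3 = r**2/3 + 29*I/3)
-2481 + U(-66, g) = -2481 + ((1/3)*(-66)**2 + (29/3)*(-44)) = -2481 + ((1/3)*4356 - 1276/3) = -2481 + (1452 - 1276/3) = -2481 + 3080/3 = -4363/3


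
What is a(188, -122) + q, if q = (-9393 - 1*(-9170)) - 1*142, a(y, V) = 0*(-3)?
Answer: -365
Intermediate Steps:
a(y, V) = 0
q = -365 (q = (-9393 + 9170) - 142 = -223 - 142 = -365)
a(188, -122) + q = 0 - 365 = -365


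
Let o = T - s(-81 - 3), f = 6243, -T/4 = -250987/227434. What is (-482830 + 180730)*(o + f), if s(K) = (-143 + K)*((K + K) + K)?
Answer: 1750557742032300/113717 ≈ 1.5394e+10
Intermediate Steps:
T = 501974/113717 (T = -(-1003948)/227434 = -4*(-250987/227434) = 501974/113717 ≈ 4.4142)
s(K) = 3*K*(-143 + K) (s(K) = (-143 + K)*(2*K + K) = (-143 + K)*(3*K) = 3*K*(-143 + K))
o = -6504565294/113717 (o = 501974/113717 - 3*(-81 - 3)*(-143 + (-81 - 3)) = 501974/113717 - 3*(-84)*(-143 - 84) = 501974/113717 - 3*(-84)*(-227) = 501974/113717 - 1*57204 = 501974/113717 - 57204 = -6504565294/113717 ≈ -57200.)
(-482830 + 180730)*(o + f) = (-482830 + 180730)*(-6504565294/113717 + 6243) = -302100*(-5794630063/113717) = 1750557742032300/113717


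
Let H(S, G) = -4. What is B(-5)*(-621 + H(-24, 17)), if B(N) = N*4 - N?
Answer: 9375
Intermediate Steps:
B(N) = 3*N (B(N) = 4*N - N = 3*N)
B(-5)*(-621 + H(-24, 17)) = (3*(-5))*(-621 - 4) = -15*(-625) = 9375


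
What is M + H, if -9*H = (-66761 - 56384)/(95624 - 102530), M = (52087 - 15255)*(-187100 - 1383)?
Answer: -431485862896969/62154 ≈ -6.9422e+9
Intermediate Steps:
M = -6942205856 (M = 36832*(-188483) = -6942205856)
H = -123145/62154 (H = -(-66761 - 56384)/(9*(95624 - 102530)) = -(-123145)/(9*(-6906)) = -(-123145)*(-1)/(9*6906) = -⅑*123145/6906 = -123145/62154 ≈ -1.9813)
M + H = -6942205856 - 123145/62154 = -431485862896969/62154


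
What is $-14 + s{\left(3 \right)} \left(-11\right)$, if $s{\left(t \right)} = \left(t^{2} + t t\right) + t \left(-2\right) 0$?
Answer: $-212$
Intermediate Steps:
$s{\left(t \right)} = 2 t^{2}$ ($s{\left(t \right)} = \left(t^{2} + t^{2}\right) + - 2 t 0 = 2 t^{2} + 0 = 2 t^{2}$)
$-14 + s{\left(3 \right)} \left(-11\right) = -14 + 2 \cdot 3^{2} \left(-11\right) = -14 + 2 \cdot 9 \left(-11\right) = -14 + 18 \left(-11\right) = -14 - 198 = -212$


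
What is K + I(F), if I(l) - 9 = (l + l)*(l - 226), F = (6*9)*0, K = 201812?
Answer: 201821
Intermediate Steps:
F = 0 (F = 54*0 = 0)
I(l) = 9 + 2*l*(-226 + l) (I(l) = 9 + (l + l)*(l - 226) = 9 + (2*l)*(-226 + l) = 9 + 2*l*(-226 + l))
K + I(F) = 201812 + (9 - 452*0 + 2*0²) = 201812 + (9 + 0 + 2*0) = 201812 + (9 + 0 + 0) = 201812 + 9 = 201821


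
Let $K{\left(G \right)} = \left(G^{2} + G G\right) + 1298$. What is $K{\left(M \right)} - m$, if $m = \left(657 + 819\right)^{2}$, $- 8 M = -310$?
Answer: $- \frac{17394199}{8} \approx -2.1743 \cdot 10^{6}$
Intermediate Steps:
$M = \frac{155}{4}$ ($M = \left(- \frac{1}{8}\right) \left(-310\right) = \frac{155}{4} \approx 38.75$)
$K{\left(G \right)} = 1298 + 2 G^{2}$ ($K{\left(G \right)} = \left(G^{2} + G^{2}\right) + 1298 = 2 G^{2} + 1298 = 1298 + 2 G^{2}$)
$m = 2178576$ ($m = 1476^{2} = 2178576$)
$K{\left(M \right)} - m = \left(1298 + 2 \left(\frac{155}{4}\right)^{2}\right) - 2178576 = \left(1298 + 2 \cdot \frac{24025}{16}\right) - 2178576 = \left(1298 + \frac{24025}{8}\right) - 2178576 = \frac{34409}{8} - 2178576 = - \frac{17394199}{8}$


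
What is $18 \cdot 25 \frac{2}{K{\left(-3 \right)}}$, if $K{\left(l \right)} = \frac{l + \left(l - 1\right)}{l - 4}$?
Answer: $900$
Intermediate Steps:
$K{\left(l \right)} = \frac{-1 + 2 l}{-4 + l}$ ($K{\left(l \right)} = \frac{l + \left(l - 1\right)}{-4 + l} = \frac{l + \left(-1 + l\right)}{-4 + l} = \frac{-1 + 2 l}{-4 + l}$)
$18 \cdot 25 \frac{2}{K{\left(-3 \right)}} = 18 \cdot 25 \frac{2}{\frac{1}{-4 - 3} \left(-1 + 2 \left(-3\right)\right)} = 450 \frac{2}{\frac{1}{-7} \left(-1 - 6\right)} = 450 \frac{2}{\left(- \frac{1}{7}\right) \left(-7\right)} = 450 \cdot \frac{2}{1} = 450 \cdot 2 \cdot 1 = 450 \cdot 2 = 900$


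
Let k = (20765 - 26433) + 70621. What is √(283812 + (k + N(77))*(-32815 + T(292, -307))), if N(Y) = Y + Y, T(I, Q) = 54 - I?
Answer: I*√2151697859 ≈ 46386.0*I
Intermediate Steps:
N(Y) = 2*Y
k = 64953 (k = -5668 + 70621 = 64953)
√(283812 + (k + N(77))*(-32815 + T(292, -307))) = √(283812 + (64953 + 2*77)*(-32815 + (54 - 1*292))) = √(283812 + (64953 + 154)*(-32815 + (54 - 292))) = √(283812 + 65107*(-32815 - 238)) = √(283812 + 65107*(-33053)) = √(283812 - 2151981671) = √(-2151697859) = I*√2151697859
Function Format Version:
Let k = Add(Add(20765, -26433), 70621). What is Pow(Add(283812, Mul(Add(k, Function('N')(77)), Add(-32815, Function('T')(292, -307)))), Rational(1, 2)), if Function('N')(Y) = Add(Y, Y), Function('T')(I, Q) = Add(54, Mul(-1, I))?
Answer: Mul(I, Pow(2151697859, Rational(1, 2))) ≈ Mul(46386., I)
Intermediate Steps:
Function('N')(Y) = Mul(2, Y)
k = 64953 (k = Add(-5668, 70621) = 64953)
Pow(Add(283812, Mul(Add(k, Function('N')(77)), Add(-32815, Function('T')(292, -307)))), Rational(1, 2)) = Pow(Add(283812, Mul(Add(64953, Mul(2, 77)), Add(-32815, Add(54, Mul(-1, 292))))), Rational(1, 2)) = Pow(Add(283812, Mul(Add(64953, 154), Add(-32815, Add(54, -292)))), Rational(1, 2)) = Pow(Add(283812, Mul(65107, Add(-32815, -238))), Rational(1, 2)) = Pow(Add(283812, Mul(65107, -33053)), Rational(1, 2)) = Pow(Add(283812, -2151981671), Rational(1, 2)) = Pow(-2151697859, Rational(1, 2)) = Mul(I, Pow(2151697859, Rational(1, 2)))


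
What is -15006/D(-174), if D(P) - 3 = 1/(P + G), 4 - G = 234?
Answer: -6062424/1211 ≈ -5006.1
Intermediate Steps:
G = -230 (G = 4 - 1*234 = 4 - 234 = -230)
D(P) = 3 + 1/(-230 + P) (D(P) = 3 + 1/(P - 230) = 3 + 1/(-230 + P))
-15006/D(-174) = -15006*(-230 - 174)/(-689 + 3*(-174)) = -15006*(-404/(-689 - 522)) = -15006/((-1/404*(-1211))) = -15006/1211/404 = -15006*404/1211 = -6062424/1211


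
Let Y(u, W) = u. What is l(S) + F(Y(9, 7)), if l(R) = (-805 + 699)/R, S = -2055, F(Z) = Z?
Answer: 18601/2055 ≈ 9.0516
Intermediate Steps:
l(R) = -106/R
l(S) + F(Y(9, 7)) = -106/(-2055) + 9 = -106*(-1/2055) + 9 = 106/2055 + 9 = 18601/2055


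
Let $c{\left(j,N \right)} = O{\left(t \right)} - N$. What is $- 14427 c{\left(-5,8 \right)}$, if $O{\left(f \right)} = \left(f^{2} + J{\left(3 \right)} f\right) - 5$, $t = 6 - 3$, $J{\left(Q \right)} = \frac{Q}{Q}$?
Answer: $14427$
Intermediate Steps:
$J{\left(Q \right)} = 1$
$t = 3$
$O{\left(f \right)} = -5 + f + f^{2}$ ($O{\left(f \right)} = \left(f^{2} + 1 f\right) - 5 = \left(f^{2} + f\right) - 5 = \left(f + f^{2}\right) - 5 = -5 + f + f^{2}$)
$c{\left(j,N \right)} = 7 - N$ ($c{\left(j,N \right)} = \left(-5 + 3 + 3^{2}\right) - N = \left(-5 + 3 + 9\right) - N = 7 - N$)
$- 14427 c{\left(-5,8 \right)} = - 14427 \left(7 - 8\right) = \left(-14427\right) \left(-1\right) = 14427$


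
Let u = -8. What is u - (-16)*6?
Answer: 88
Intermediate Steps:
u - (-16)*6 = -8 - (-16)*6 = -8 - 8*(-12) = -8 + 96 = 88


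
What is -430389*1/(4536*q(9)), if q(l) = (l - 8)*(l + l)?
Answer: -47821/9072 ≈ -5.2713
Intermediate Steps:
q(l) = 2*l*(-8 + l) (q(l) = (-8 + l)*(2*l) = 2*l*(-8 + l))
-430389*1/(4536*q(9)) = -430389*1/(81648*(-8 + 9)) = -430389/(4536*(2*9*1)) = -430389/(4536*18) = -430389/81648 = -430389*1/81648 = -47821/9072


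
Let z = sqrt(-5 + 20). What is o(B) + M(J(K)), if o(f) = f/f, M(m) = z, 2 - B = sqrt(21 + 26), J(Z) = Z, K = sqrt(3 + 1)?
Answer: 1 + sqrt(15) ≈ 4.8730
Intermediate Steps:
K = 2 (K = sqrt(4) = 2)
B = 2 - sqrt(47) (B = 2 - sqrt(21 + 26) = 2 - sqrt(47) ≈ -4.8557)
z = sqrt(15) ≈ 3.8730
M(m) = sqrt(15)
o(f) = 1
o(B) + M(J(K)) = 1 + sqrt(15)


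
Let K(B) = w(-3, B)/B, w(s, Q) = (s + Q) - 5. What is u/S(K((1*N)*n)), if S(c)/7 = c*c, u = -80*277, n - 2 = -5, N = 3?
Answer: -1794960/2023 ≈ -887.28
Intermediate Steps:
n = -3 (n = 2 - 5 = -3)
w(s, Q) = -5 + Q + s (w(s, Q) = (Q + s) - 5 = -5 + Q + s)
K(B) = (-8 + B)/B (K(B) = (-5 + B - 3)/B = (-8 + B)/B)
u = -22160
S(c) = 7*c² (S(c) = 7*(c*c) = 7*c²)
u/S(K((1*N)*n)) = -22160*81/(7*(-8 + (1*3)*(-3))²) = -22160*81/(7*(-8 + 3*(-3))²) = -22160*81/(7*(-8 - 9)²) = -22160/(7*(-⅑*(-17))²) = -22160/(7*(17/9)²) = -22160/(7*(289/81)) = -22160/2023/81 = -22160*81/2023 = -1794960/2023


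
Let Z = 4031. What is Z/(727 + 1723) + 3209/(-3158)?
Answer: 1216962/1934275 ≈ 0.62916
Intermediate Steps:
Z/(727 + 1723) + 3209/(-3158) = 4031/(727 + 1723) + 3209/(-3158) = 4031/2450 + 3209*(-1/3158) = 4031*(1/2450) - 3209/3158 = 4031/2450 - 3209/3158 = 1216962/1934275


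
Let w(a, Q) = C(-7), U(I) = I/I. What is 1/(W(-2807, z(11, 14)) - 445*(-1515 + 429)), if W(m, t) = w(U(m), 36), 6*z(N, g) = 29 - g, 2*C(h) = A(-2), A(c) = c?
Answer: 1/483269 ≈ 2.0692e-6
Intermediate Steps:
C(h) = -1 (C(h) = (½)*(-2) = -1)
U(I) = 1
z(N, g) = 29/6 - g/6 (z(N, g) = (29 - g)/6 = 29/6 - g/6)
w(a, Q) = -1
W(m, t) = -1
1/(W(-2807, z(11, 14)) - 445*(-1515 + 429)) = 1/(-1 - 445*(-1515 + 429)) = 1/(-1 - 445*(-1086)) = 1/(-1 + 483270) = 1/483269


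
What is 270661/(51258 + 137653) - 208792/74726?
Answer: -9608845813/7058281693 ≈ -1.3614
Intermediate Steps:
270661/(51258 + 137653) - 208792/74726 = 270661/188911 - 208792*1/74726 = 270661*(1/188911) - 104396/37363 = 270661/188911 - 104396/37363 = -9608845813/7058281693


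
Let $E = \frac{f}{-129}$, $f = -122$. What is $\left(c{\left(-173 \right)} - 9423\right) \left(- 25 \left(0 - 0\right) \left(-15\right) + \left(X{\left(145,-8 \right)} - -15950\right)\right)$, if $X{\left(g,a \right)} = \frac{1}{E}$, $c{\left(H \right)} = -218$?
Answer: $- \frac{18761665589}{122} \approx -1.5378 \cdot 10^{8}$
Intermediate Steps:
$E = \frac{122}{129}$ ($E = - \frac{122}{-129} = \left(-122\right) \left(- \frac{1}{129}\right) = \frac{122}{129} \approx 0.94574$)
$X{\left(g,a \right)} = \frac{129}{122}$ ($X{\left(g,a \right)} = \frac{1}{\frac{122}{129}} = \frac{129}{122}$)
$\left(c{\left(-173 \right)} - 9423\right) \left(- 25 \left(0 - 0\right) \left(-15\right) + \left(X{\left(145,-8 \right)} - -15950\right)\right) = \left(-218 - 9423\right) \left(- 25 \left(0 - 0\right) \left(-15\right) + \left(\frac{129}{122} - -15950\right)\right) = - 9641 \left(- 25 \left(0 + 0\right) \left(-15\right) + \left(\frac{129}{122} + 15950\right)\right) = - 9641 \left(\left(-25\right) 0 \left(-15\right) + \frac{1946029}{122}\right) = - 9641 \left(0 \left(-15\right) + \frac{1946029}{122}\right) = - 9641 \left(0 + \frac{1946029}{122}\right) = \left(-9641\right) \frac{1946029}{122} = - \frac{18761665589}{122}$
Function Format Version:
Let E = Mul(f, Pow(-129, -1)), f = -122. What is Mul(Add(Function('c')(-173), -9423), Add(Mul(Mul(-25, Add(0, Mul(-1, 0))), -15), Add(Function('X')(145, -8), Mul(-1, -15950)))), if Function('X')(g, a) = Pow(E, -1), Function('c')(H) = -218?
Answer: Rational(-18761665589, 122) ≈ -1.5378e+8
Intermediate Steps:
E = Rational(122, 129) (E = Mul(-122, Pow(-129, -1)) = Mul(-122, Rational(-1, 129)) = Rational(122, 129) ≈ 0.94574)
Function('X')(g, a) = Rational(129, 122) (Function('X')(g, a) = Pow(Rational(122, 129), -1) = Rational(129, 122))
Mul(Add(Function('c')(-173), -9423), Add(Mul(Mul(-25, Add(0, Mul(-1, 0))), -15), Add(Function('X')(145, -8), Mul(-1, -15950)))) = Mul(Add(-218, -9423), Add(Mul(Mul(-25, Add(0, Mul(-1, 0))), -15), Add(Rational(129, 122), Mul(-1, -15950)))) = Mul(-9641, Add(Mul(Mul(-25, Add(0, 0)), -15), Add(Rational(129, 122), 15950))) = Mul(-9641, Add(Mul(Mul(-25, 0), -15), Rational(1946029, 122))) = Mul(-9641, Add(Mul(0, -15), Rational(1946029, 122))) = Mul(-9641, Add(0, Rational(1946029, 122))) = Mul(-9641, Rational(1946029, 122)) = Rational(-18761665589, 122)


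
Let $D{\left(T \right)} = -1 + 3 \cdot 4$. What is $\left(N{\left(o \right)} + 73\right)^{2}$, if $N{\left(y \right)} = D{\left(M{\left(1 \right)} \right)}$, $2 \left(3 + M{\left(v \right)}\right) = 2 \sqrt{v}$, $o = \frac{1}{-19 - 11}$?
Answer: $7056$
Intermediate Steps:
$o = - \frac{1}{30}$ ($o = \frac{1}{-30} = - \frac{1}{30} \approx -0.033333$)
$M{\left(v \right)} = -3 + \sqrt{v}$ ($M{\left(v \right)} = -3 + \frac{2 \sqrt{v}}{2} = -3 + \sqrt{v}$)
$D{\left(T \right)} = 11$ ($D{\left(T \right)} = -1 + 12 = 11$)
$N{\left(y \right)} = 11$
$\left(N{\left(o \right)} + 73\right)^{2} = \left(11 + 73\right)^{2} = 84^{2} = 7056$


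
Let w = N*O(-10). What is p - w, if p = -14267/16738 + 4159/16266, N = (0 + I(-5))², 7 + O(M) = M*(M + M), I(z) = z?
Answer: -328454609945/68065077 ≈ -4825.6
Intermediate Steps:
O(M) = -7 + 2*M² (O(M) = -7 + M*(M + M) = -7 + M*(2*M) = -7 + 2*M²)
N = 25 (N = (0 - 5)² = (-5)² = 25)
p = -40613420/68065077 (p = -14267*1/16738 + 4159*(1/16266) = -14267/16738 + 4159/16266 = -40613420/68065077 ≈ -0.59669)
w = 4825 (w = 25*(-7 + 2*(-10)²) = 25*(-7 + 2*100) = 25*(-7 + 200) = 25*193 = 4825)
p - w = -40613420/68065077 - 1*4825 = -40613420/68065077 - 4825 = -328454609945/68065077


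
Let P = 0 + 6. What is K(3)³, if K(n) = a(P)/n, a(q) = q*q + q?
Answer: 2744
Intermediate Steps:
P = 6
a(q) = q + q² (a(q) = q² + q = q + q²)
K(n) = 42/n (K(n) = (6*(1 + 6))/n = (6*7)/n = 42/n)
K(3)³ = (42/3)³ = (42*(⅓))³ = 14³ = 2744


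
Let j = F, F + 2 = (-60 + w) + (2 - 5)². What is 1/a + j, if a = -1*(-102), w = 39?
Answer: -1427/102 ≈ -13.990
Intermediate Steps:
F = -14 (F = -2 + ((-60 + 39) + (2 - 5)²) = -2 + (-21 + (-3)²) = -2 + (-21 + 9) = -2 - 12 = -14)
a = 102
j = -14
1/a + j = 1/102 - 14 = -1427/102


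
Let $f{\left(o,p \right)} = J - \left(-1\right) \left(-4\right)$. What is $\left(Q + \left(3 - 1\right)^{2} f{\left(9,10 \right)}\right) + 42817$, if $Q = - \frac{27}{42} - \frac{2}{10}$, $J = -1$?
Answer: $\frac{2995731}{70} \approx 42796.0$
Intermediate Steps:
$f{\left(o,p \right)} = -5$ ($f{\left(o,p \right)} = -1 - \left(-1\right) \left(-4\right) = -1 - 4 = -5$)
$Q = - \frac{59}{70}$ ($Q = \left(-27\right) \frac{1}{42} - \frac{1}{5} = - \frac{9}{14} - \frac{1}{5} = - \frac{59}{70} \approx -0.84286$)
$\left(Q + \left(3 - 1\right)^{2} f{\left(9,10 \right)}\right) + 42817 = \left(- \frac{59}{70} + \left(3 - 1\right)^{2} \left(-5\right)\right) + 42817 = \left(- \frac{59}{70} + 2^{2} \left(-5\right)\right) + 42817 = \left(- \frac{59}{70} + 4 \left(-5\right)\right) + 42817 = \left(- \frac{59}{70} - 20\right) + 42817 = - \frac{1459}{70} + 42817 = \frac{2995731}{70}$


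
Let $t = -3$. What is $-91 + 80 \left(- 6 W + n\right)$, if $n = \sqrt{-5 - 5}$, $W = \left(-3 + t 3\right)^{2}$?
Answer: $-69211 + 80 i \sqrt{10} \approx -69211.0 + 252.98 i$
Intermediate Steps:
$W = 144$ ($W = \left(-3 - 9\right)^{2} = \left(-12\right)^{2} = 144$)
$n = i \sqrt{10}$ ($n = \sqrt{-10} = i \sqrt{10} \approx 3.1623 i$)
$-91 + 80 \left(- 6 W + n\right) = -91 + 80 \left(\left(-6\right) 144 + i \sqrt{10}\right) = -91 + 80 \left(-864 + i \sqrt{10}\right) = -91 - \left(69120 - 80 i \sqrt{10}\right) = -69211 + 80 i \sqrt{10}$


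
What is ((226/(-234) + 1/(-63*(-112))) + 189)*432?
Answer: 51744039/637 ≈ 81231.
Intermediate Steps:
((226/(-234) + 1/(-63*(-112))) + 189)*432 = ((226*(-1/234) - 1/63*(-1/112)) + 189)*432 = ((-113/117 + 1/7056) + 189)*432 = (-88579/91728 + 189)*432 = (17248013/91728)*432 = 51744039/637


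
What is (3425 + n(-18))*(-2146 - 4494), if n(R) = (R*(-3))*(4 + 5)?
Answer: -25969040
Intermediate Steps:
n(R) = -27*R (n(R) = -3*R*9 = -27*R)
(3425 + n(-18))*(-2146 - 4494) = (3425 - 27*(-18))*(-2146 - 4494) = (3425 + 486)*(-6640) = 3911*(-6640) = -25969040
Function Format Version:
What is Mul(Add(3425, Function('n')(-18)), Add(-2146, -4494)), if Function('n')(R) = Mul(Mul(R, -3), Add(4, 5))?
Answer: -25969040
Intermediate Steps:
Function('n')(R) = Mul(-27, R) (Function('n')(R) = Mul(Mul(-3, R), 9) = Mul(-27, R))
Mul(Add(3425, Function('n')(-18)), Add(-2146, -4494)) = Mul(Add(3425, Mul(-27, -18)), Add(-2146, -4494)) = Mul(Add(3425, 486), -6640) = Mul(3911, -6640) = -25969040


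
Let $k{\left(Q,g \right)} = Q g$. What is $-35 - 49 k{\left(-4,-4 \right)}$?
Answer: $-819$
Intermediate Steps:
$-35 - 49 k{\left(-4,-4 \right)} = -35 - 49 \left(\left(-4\right) \left(-4\right)\right) = -35 - 784 = -819$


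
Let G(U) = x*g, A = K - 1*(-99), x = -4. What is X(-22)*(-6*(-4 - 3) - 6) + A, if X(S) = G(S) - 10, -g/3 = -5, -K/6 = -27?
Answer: -2259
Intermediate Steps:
K = 162 (K = -6*(-27) = 162)
A = 261 (A = 162 - 1*(-99) = 162 + 99 = 261)
g = 15 (g = -3*(-5) = 15)
G(U) = -60 (G(U) = -4*15 = -60)
X(S) = -70 (X(S) = -60 - 10 = -70)
X(-22)*(-6*(-4 - 3) - 6) + A = -70*(-6*(-4 - 3) - 6) + 261 = -70*(-6*(-7) - 6) + 261 = -70*(42 - 6) + 261 = -70*36 + 261 = -2520 + 261 = -2259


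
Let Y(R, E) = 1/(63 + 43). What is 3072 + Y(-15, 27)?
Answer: 325633/106 ≈ 3072.0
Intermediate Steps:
Y(R, E) = 1/106
3072 + Y(-15, 27) = 3072 + 1/106 = 325633/106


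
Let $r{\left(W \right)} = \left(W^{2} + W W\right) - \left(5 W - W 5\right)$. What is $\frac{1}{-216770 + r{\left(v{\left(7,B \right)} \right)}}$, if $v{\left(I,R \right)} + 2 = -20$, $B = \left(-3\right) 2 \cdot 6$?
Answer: $- \frac{1}{215802} \approx -4.6339 \cdot 10^{-6}$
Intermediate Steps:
$B = -36$ ($B = \left(-6\right) 6 = -36$)
$v{\left(I,R \right)} = -22$ ($v{\left(I,R \right)} = -2 - 20 = -22$)
$r{\left(W \right)} = 2 W^{2}$ ($r{\left(W \right)} = \left(W^{2} + W^{2}\right) + \left(- 5 W + 5 W\right) = 2 W^{2} + 0 = 2 W^{2}$)
$\frac{1}{-216770 + r{\left(v{\left(7,B \right)} \right)}} = \frac{1}{-216770 + 2 \left(-22\right)^{2}} = \frac{1}{-216770 + 2 \cdot 484} = \frac{1}{-216770 + 968} = \frac{1}{-215802} = - \frac{1}{215802}$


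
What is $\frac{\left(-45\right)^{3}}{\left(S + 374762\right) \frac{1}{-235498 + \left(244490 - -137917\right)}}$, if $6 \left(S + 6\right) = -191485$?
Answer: $- \frac{80322495750}{2057051} \approx -39047.0$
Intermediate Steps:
$S = - \frac{191521}{6}$ ($S = -6 + \frac{1}{6} \left(-191485\right) = -6 - \frac{191485}{6} = - \frac{191521}{6} \approx -31920.0$)
$\frac{\left(-45\right)^{3}}{\left(S + 374762\right) \frac{1}{-235498 + \left(244490 - -137917\right)}} = \frac{\left(-45\right)^{3}}{\left(- \frac{191521}{6} + 374762\right) \frac{1}{-235498 + \left(244490 - -137917\right)}} = - \frac{91125}{\frac{2057051}{6} \frac{1}{-235498 + \left(244490 + 137917\right)}} = - \frac{91125}{\frac{2057051}{6} \frac{1}{-235498 + 382407}} = - \frac{91125}{\frac{2057051}{6} \cdot \frac{1}{146909}} = - \frac{91125}{\frac{2057051}{881454}} = \left(-91125\right) \frac{881454}{2057051} = - \frac{80322495750}{2057051}$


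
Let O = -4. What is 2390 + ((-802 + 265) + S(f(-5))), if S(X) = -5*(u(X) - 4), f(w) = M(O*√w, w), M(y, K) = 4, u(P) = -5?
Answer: 1898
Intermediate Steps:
f(w) = 4
S(X) = 45 (S(X) = -5*(-5 - 4) = -5*(-9) = 45)
2390 + ((-802 + 265) + S(f(-5))) = 2390 + ((-802 + 265) + 45) = 2390 + (-537 + 45) = 2390 - 492 = 1898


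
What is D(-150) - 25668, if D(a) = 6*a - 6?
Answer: -26574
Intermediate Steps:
D(a) = -6 + 6*a
D(-150) - 25668 = (-6 + 6*(-150)) - 25668 = (-6 - 900) - 25668 = -906 - 25668 = -26574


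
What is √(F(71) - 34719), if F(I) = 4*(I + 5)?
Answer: I*√34415 ≈ 185.51*I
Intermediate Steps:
F(I) = 20 + 4*I (F(I) = 4*(5 + I) = 20 + 4*I)
√(F(71) - 34719) = √((20 + 4*71) - 34719) = √((20 + 284) - 34719) = √(304 - 34719) = √(-34415) = I*√34415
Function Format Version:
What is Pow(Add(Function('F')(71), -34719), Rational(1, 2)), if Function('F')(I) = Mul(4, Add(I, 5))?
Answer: Mul(I, Pow(34415, Rational(1, 2))) ≈ Mul(185.51, I)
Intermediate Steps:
Function('F')(I) = Add(20, Mul(4, I)) (Function('F')(I) = Mul(4, Add(5, I)) = Add(20, Mul(4, I)))
Pow(Add(Function('F')(71), -34719), Rational(1, 2)) = Pow(Add(Add(20, Mul(4, 71)), -34719), Rational(1, 2)) = Pow(Add(Add(20, 284), -34719), Rational(1, 2)) = Pow(Add(304, -34719), Rational(1, 2)) = Pow(-34415, Rational(1, 2)) = Mul(I, Pow(34415, Rational(1, 2)))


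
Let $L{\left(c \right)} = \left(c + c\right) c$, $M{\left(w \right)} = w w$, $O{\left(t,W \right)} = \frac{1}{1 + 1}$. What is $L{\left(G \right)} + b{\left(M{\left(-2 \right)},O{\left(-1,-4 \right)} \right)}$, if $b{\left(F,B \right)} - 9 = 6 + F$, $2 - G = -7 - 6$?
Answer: $469$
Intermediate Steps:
$O{\left(t,W \right)} = \frac{1}{2}$
$M{\left(w \right)} = w^{2}$
$G = 15$ ($G = 2 - \left(-7 - 6\right) = 2 - -13 = 2 + 13 = 15$)
$b{\left(F,B \right)} = 15 + F$ ($b{\left(F,B \right)} = 9 + \left(6 + F\right) = 15 + F$)
$L{\left(c \right)} = 2 c^{2}$ ($L{\left(c \right)} = 2 c c = 2 c^{2}$)
$L{\left(G \right)} + b{\left(M{\left(-2 \right)},O{\left(-1,-4 \right)} \right)} = 2 \cdot 15^{2} + \left(15 + \left(-2\right)^{2}\right) = 2 \cdot 225 + \left(15 + 4\right) = 450 + 19 = 469$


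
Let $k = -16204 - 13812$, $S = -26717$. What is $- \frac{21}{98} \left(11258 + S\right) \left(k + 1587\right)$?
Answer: $- \frac{1318451733}{14} \approx -9.4175 \cdot 10^{7}$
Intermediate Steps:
$k = -30016$ ($k = -16204 - 13812 = -30016$)
$- \frac{21}{98} \left(11258 + S\right) \left(k + 1587\right) = - \frac{21}{98} \left(11258 - 26717\right) \left(-30016 + 1587\right) = \left(-21\right) \frac{1}{98} \left(\left(-15459\right) \left(-28429\right)\right) = \left(- \frac{3}{14}\right) 439483911 = - \frac{1318451733}{14}$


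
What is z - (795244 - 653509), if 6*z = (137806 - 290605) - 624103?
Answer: -813656/3 ≈ -2.7122e+5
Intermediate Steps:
z = -388451/3 (z = ((137806 - 290605) - 624103)/6 = (-152799 - 624103)/6 = (1/6)*(-776902) = -388451/3 ≈ -1.2948e+5)
z - (795244 - 653509) = -388451/3 - (795244 - 653509) = -388451/3 - 1*141735 = -388451/3 - 141735 = -813656/3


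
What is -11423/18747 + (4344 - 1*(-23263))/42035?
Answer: 37382624/788030145 ≈ 0.047438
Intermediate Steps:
-11423/18747 + (4344 - 1*(-23263))/42035 = -11423*1/18747 + (4344 + 23263)*(1/42035) = -11423/18747 + 27607*(1/42035) = -11423/18747 + 27607/42035 = 37382624/788030145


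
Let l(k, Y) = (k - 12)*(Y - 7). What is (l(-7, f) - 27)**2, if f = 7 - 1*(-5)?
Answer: 14884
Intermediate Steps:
f = 12 (f = 7 + 5 = 12)
l(k, Y) = (-12 + k)*(-7 + Y)
(l(-7, f) - 27)**2 = ((84 - 12*12 - 7*(-7) + 12*(-7)) - 27)**2 = ((84 - 144 + 49 - 84) - 27)**2 = (-95 - 27)**2 = (-122)**2 = 14884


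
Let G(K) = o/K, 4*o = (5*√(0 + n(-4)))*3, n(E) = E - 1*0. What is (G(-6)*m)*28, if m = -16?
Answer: 560*I ≈ 560.0*I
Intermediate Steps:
n(E) = E (n(E) = E + 0 = E)
o = 15*I/2 (o = ((5*√(0 - 4))*3)/4 = ((5*√(-4))*3)/4 = ((5*(2*I))*3)/4 = ((10*I)*3)/4 = (30*I)/4 = 15*I/2 ≈ 7.5*I)
G(K) = 15*I/(2*K) (G(K) = (15*I/2)/K = 15*I/(2*K))
(G(-6)*m)*28 = (((15/2)*I/(-6))*(-16))*28 = (((15/2)*I*(-⅙))*(-16))*28 = (-5*I/4*(-16))*28 = (20*I)*28 = 560*I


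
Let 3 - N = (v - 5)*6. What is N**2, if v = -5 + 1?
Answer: 3249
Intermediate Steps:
v = -4
N = 57 (N = 3 - (-4 - 5)*6 = 3 - (-9)*6 = 3 - 1*(-54) = 3 + 54 = 57)
N**2 = 57**2 = 3249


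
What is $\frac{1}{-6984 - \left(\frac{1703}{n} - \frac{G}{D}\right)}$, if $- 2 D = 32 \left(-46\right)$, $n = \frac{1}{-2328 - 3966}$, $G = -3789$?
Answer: $\frac{736}{7883805939} \approx 9.3356 \cdot 10^{-8}$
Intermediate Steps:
$n = - \frac{1}{6294}$ ($n = \frac{1}{-6294} = - \frac{1}{6294} \approx -0.00015888$)
$D = 736$ ($D = - \frac{32 \left(-46\right)}{2} = \left(- \frac{1}{2}\right) \left(-1472\right) = 736$)
$\frac{1}{-6984 - \left(\frac{1703}{n} - \frac{G}{D}\right)} = \frac{1}{-6984 - \left(-10718682 + \frac{3789}{736}\right)} = \frac{1}{-6984 - - \frac{7888946163}{736}} = \frac{1}{-6984 + \left(10718682 - \frac{3789}{736}\right)} = \frac{1}{-6984 + \frac{7888946163}{736}} = \frac{1}{\frac{7883805939}{736}} = \frac{736}{7883805939}$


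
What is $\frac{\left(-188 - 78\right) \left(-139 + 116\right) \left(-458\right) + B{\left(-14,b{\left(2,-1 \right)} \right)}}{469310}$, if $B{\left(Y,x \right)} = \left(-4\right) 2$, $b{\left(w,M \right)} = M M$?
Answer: $- \frac{1401026}{234655} \approx -5.9706$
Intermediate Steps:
$b{\left(w,M \right)} = M^{2}$
$B{\left(Y,x \right)} = -8$
$\frac{\left(-188 - 78\right) \left(-139 + 116\right) \left(-458\right) + B{\left(-14,b{\left(2,-1 \right)} \right)}}{469310} = \frac{\left(-188 - 78\right) \left(-139 + 116\right) \left(-458\right) - 8}{469310} = \left(\left(-266\right) \left(-23\right) \left(-458\right) - 8\right) \frac{1}{469310} = \left(6118 \left(-458\right) - 8\right) \frac{1}{469310} = \left(-2802044 - 8\right) \frac{1}{469310} = \left(-2802052\right) \frac{1}{469310} = - \frac{1401026}{234655}$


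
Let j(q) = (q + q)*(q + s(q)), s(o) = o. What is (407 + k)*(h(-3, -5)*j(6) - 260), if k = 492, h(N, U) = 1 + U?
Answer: -751564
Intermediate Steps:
j(q) = 4*q² (j(q) = (q + q)*(q + q) = (2*q)*(2*q) = 4*q²)
(407 + k)*(h(-3, -5)*j(6) - 260) = (407 + 492)*((1 - 5)*(4*6²) - 260) = 899*(-16*36 - 260) = 899*(-4*144 - 260) = 899*(-576 - 260) = 899*(-836) = -751564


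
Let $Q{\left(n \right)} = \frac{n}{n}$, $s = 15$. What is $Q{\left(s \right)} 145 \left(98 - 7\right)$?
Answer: $13195$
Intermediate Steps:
$Q{\left(n \right)} = 1$
$Q{\left(s \right)} 145 \left(98 - 7\right) = 1 \cdot 145 \left(98 - 7\right) = 145 \cdot 91 = 13195$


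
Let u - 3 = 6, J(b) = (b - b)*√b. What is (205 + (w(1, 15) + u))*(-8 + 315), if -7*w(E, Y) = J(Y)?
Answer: 65698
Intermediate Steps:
J(b) = 0 (J(b) = 0*√b = 0)
w(E, Y) = 0 (w(E, Y) = -⅐*0 = 0)
u = 9 (u = 3 + 6 = 9)
(205 + (w(1, 15) + u))*(-8 + 315) = (205 + (0 + 9))*(-8 + 315) = (205 + 9)*307 = 214*307 = 65698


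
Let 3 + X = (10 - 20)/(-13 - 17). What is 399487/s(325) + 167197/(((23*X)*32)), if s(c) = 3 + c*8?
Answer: 1046538083/15326464 ≈ 68.283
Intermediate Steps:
s(c) = 3 + 8*c
X = -8/3 (X = -3 + (10 - 20)/(-13 - 17) = -3 - 10/(-30) = -3 - 10*(-1/30) = -3 + 1/3 = -8/3 ≈ -2.6667)
399487/s(325) + 167197/(((23*X)*32)) = 399487/(3 + 8*325) + 167197/(((23*(-8/3))*32)) = 399487/(3 + 2600) + 167197/((-184/3*32)) = 399487/2603 + 167197/(-5888/3) = 399487*(1/2603) + 167197*(-3/5888) = 399487/2603 - 501591/5888 = 1046538083/15326464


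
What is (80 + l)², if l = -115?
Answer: 1225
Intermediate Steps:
(80 + l)² = (80 - 115)² = (-35)² = 1225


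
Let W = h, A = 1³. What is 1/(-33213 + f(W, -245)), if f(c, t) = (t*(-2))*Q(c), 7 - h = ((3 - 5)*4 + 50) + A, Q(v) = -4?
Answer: -1/35173 ≈ -2.8431e-5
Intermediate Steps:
A = 1
h = -36 (h = 7 - (((3 - 5)*4 + 50) + 1) = 7 - ((-2*4 + 50) + 1) = 7 - ((-8 + 50) + 1) = 7 - (42 + 1) = 7 - 1*43 = 7 - 43 = -36)
W = -36
f(c, t) = 8*t (f(c, t) = (t*(-2))*(-4) = -2*t*(-4) = 8*t)
1/(-33213 + f(W, -245)) = 1/(-33213 + 8*(-245)) = 1/(-33213 - 1960) = 1/(-35173) = -1/35173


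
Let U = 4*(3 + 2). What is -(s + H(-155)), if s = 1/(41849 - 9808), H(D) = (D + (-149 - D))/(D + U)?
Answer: -4774244/4325535 ≈ -1.1037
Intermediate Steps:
U = 20 (U = 4*5 = 20)
H(D) = -149/(20 + D) (H(D) = (D + (-149 - D))/(D + 20) = -149/(20 + D))
s = 1/32041 ≈ 3.1210e-5
-(s + H(-155)) = -(1/32041 - 149/(20 - 155)) = -(1/32041 - 149/(-135)) = -(1/32041 - 149*(-1/135)) = -(1/32041 + 149/135) = -1*4774244/4325535 = -4774244/4325535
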